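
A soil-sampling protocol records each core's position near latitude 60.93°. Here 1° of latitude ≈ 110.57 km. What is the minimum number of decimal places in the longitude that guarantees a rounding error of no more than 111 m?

3 decimal places

At 60.93° one degree of longitude covers 110570 × cos 60.93° ≈ 110570 × 0.4859 ≈ 53723.5 m.
Rounding to N decimal places gives at most 0.5 × 10⁻ᴺ degrees of error, i.e. 0.5 × 10⁻ᴺ × 53723.5 m.
Need 0.5 × 53723.5 × 10⁻ᴺ ≤ 111 → 10⁻ᴺ ≤ 4.132e-03, so N ≥ 2.38.
At 2 places the error can reach 269 m, but 3 places keeps it to 26.9 m.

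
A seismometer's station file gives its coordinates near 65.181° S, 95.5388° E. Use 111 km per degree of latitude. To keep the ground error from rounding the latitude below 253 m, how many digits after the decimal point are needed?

3 decimal places

One degree of latitude covers 111000 m.
N decimal places → at most half a unit in the last place, 0.5 × 10⁻ᴺ° = 111000/2 × 10⁻ᴺ m.
Setting 55500 × 10⁻ᴺ ≤ 253 gives 10ᴺ ≥ 219.4, i.e. N ≥ 2.34.
At 2 places the error can reach 555 m, but 3 places keeps it to 55.5 m.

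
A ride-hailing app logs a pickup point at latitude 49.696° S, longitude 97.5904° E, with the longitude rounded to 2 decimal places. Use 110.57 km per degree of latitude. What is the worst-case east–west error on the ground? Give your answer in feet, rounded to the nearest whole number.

1173 feet

Rounding to 2 decimal places leaves the longitude within ±0.005° of the true value.
Parallels shrink by cos φ, so at 49.696° a degree of longitude is 110570 × 0.6468 ≈ 71521.4 m.
So at most 0.005° × 71521.4 ≈ 357.607 m east–west.
Converting: 357.607 m × 3.2808 ft/m ≈ 1173.3 ft.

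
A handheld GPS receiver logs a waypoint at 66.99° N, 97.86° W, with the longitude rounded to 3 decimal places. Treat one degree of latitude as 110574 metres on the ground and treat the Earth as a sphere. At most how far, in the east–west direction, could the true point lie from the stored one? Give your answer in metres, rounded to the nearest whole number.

22 metres

Rounding to 3 decimal places leaves the longitude within ±0.0005° of the true value.
Parallels shrink by cos φ, so at 66.99° a degree of longitude is 110574 × 0.3909 ≈ 43222.5 m.
So at most 0.0005° × 43222.5 ≈ 21.6112 m east–west.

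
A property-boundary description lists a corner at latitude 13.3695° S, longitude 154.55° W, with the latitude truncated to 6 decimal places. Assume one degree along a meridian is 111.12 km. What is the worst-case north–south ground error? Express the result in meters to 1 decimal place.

0.1 meters

Truncating at 6 decimal places can drop up to a full unit in the last place, so the latitude may be off by as much as 1e-06°.
North–south distance: 1e-06° × 111120 m/° = 0.11112 m.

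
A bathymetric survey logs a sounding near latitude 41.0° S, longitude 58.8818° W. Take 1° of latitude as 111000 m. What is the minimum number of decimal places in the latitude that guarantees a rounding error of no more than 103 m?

3 decimal places

One degree of latitude covers 111000 m.
With N decimal places the half-ulp bound is 0.5·10⁻ᴺ°, or 0.5·10⁻ᴺ × 111000 m on the ground.
Setting 55500 × 10⁻ᴺ ≤ 103 gives 10ᴺ ≥ 538.8, i.e. N ≥ 2.73.
So 3 decimal places suffice (55.5 m); 2 would allow up to 555 m.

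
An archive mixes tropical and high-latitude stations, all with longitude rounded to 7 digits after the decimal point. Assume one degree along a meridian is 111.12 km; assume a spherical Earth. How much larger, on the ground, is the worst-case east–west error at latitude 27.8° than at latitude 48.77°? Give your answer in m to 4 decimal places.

0.0013 m

Rounding to 7 decimal places leaves the longitude within ±5e-08° of the true value.
Error at 27.8° = 5e-08° × 111120 × cos 27.8° ≈ 0.005556 × 0.8846 = 0.0049147 m.
At 48.77°: 5e-08° × 111120 × cos 48.77° = 5e-08 × 111120 × 0.6591 ≈ 0.0036619 m.
Difference: 0.0049147 − 0.0036619 = 0.0012529 m.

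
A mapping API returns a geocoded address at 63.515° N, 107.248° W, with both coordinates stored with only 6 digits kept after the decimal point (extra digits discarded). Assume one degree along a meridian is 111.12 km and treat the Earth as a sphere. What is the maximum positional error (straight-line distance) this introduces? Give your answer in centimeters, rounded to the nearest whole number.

12 centimeters

Truncating at 6 decimal places can drop up to a full unit in the last place, so each coordinate may be off by as much as 1e-06°.
Latitude error → 1e-06 × 111120 = 0.11112 m along the meridian.
East–west component at 63.515°: 1e-06° × 111120 × cos 63.515° ≈ 1e-06 × 49555.5 ≈ 0.0495555 m.
The two errors are perpendicular, so the maximum displacement is √(0.11112² + 0.0495555²) ≈ 0.121669 m.
That is 0.121669 m = 12.167 cm.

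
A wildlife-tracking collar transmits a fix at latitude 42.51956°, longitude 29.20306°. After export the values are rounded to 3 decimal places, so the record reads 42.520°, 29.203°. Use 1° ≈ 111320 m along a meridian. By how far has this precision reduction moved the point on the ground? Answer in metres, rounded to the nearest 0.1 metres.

49.2 metres

The latitude changed by -0.00044° and the longitude by +0.00006°.
North–south shift: -0.00044 × 111320 = -48.9808 m.
E–W at 42.52°: 0.00006° × 111320 × cos 42.52° = 0.00006 × 111320 × 0.7370 ≈ 4.92285 m.
Distance: √(48.9808² + 4.92285²) ≈ 49.2276 m.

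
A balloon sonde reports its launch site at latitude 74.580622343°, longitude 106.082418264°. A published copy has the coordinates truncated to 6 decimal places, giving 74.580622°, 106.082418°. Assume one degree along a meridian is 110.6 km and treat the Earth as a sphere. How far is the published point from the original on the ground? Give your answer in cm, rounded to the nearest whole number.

Δlat = 74.580622343 − 74.580622 = +0.000000343°; Δlon = 106.082418264 − 106.082418 = +0.000000264°.
North–south shift: 0.000000343 × 110600 = 0.0379358 m.
E–W at 74.5806°: 0.000000264° × 110600 × cos 74.5806° = 0.000000264 × 110600 × 0.2659 ≈ 0.00776333 m.
Combined displacement = (0.0379358² + 0.00776333²)^½ ≈ 0.038722 m.
That is 0.038722 m = 3.8722 cm.

4 cm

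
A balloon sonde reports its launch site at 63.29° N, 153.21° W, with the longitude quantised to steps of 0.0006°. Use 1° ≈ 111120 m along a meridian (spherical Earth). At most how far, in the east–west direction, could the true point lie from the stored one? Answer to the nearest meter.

With a 0.0006° grid the true value lies within half a step, ±0.0006°/2 = ±0.0003°, of the stored one.
Parallels shrink by cos φ, so at 63.29° a degree of longitude is 111120 × 0.4495 ≈ 49945.7 m.
Maximum E–W displacement: 0.0003 × 49945.7 = 14.9837 m.

15 meters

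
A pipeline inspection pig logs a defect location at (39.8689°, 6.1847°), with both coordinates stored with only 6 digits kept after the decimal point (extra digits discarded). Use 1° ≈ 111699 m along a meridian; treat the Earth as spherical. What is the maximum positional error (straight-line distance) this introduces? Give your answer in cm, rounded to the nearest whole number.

14 cm

Truncating at 6 decimal places can drop up to a full unit in the last place, so each coordinate may be off by as much as 1e-06°.
Latitude error → 1e-06 × 111699 = 0.111699 m along the meridian.
East–west component at 39.8689°: 1e-06° × 111699 × cos 39.8689° ≈ 1e-06 × 85730.5 ≈ 0.0857305 m.
The two errors are perpendicular, so the maximum displacement is √(0.111699² + 0.0857305²) ≈ 0.140806 m.
That is 0.140806 m = 14.081 cm.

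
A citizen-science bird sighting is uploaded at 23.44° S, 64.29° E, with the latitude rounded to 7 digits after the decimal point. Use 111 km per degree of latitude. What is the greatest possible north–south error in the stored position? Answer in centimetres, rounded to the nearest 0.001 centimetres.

Rounding to 7 decimal places leaves the latitude within ±5e-08° of the true value.
Along the meridian that is 5e-08° × 111000 m/° = 0.00555 m.
That is 0.00555 m = 0.555 cm.

0.555 centimetres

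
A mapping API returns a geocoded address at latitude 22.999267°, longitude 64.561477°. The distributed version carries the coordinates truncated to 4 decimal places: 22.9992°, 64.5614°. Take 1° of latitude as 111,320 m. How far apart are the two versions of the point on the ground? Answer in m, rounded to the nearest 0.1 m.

10.9 m

The latitude changed by +0.000067° and the longitude by +0.000077°.
N–S: 0.000067° × 111320 m/° = 7.45844 m.
East–west at this latitude: 0.000077° × 111320 × cos 22.9992° ≈ 0.000077 × 102471 = 7.89028 m.
Combined displacement = (7.45844² + 7.89028²)^½ ≈ 10.8575 m.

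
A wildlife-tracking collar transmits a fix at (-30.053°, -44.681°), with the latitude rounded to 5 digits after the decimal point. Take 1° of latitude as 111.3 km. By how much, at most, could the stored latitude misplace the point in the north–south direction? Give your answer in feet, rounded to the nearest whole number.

Rounding to 5 decimal places leaves the latitude within ±5e-06° of the true value.
So the N–S error is at most 5e-06 × 111300 = 0.5565 m.
Converting: 0.5565 m × 3.2808 ft/m ≈ 1.8258 ft.

2 feet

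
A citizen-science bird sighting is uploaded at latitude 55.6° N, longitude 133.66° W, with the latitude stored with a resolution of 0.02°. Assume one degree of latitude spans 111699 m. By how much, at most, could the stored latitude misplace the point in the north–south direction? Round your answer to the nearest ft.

With a 0.02° grid the true value lies within half a step, ±0.02°/2 = ±0.01°, of the stored one.
Along the meridian that is 0.01° × 111699 m/° = 1116.99 m.
Converting: 1116.99 m × 3.2808 ft/m ≈ 3664.7 ft.

3665 ft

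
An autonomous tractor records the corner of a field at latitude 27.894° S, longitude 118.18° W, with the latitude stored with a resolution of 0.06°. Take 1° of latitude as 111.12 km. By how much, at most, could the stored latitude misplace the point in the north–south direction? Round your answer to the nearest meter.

3334 meters

With a 0.06° grid the true value lies within half a step, ±0.06°/2 = ±0.03°, of the stored one.
North–south distance: 0.03° × 111120 m/° = 3333.6 m.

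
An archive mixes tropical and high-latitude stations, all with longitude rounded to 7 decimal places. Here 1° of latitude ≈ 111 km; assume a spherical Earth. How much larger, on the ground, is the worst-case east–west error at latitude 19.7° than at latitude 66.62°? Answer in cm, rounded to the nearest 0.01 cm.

0.30 cm

Rounding to 7 decimal places leaves the longitude within ±5e-08° of the true value.
At 19.7°: 5e-08° × 111000 × cos 19.7° = 5e-08 × 111000 × 0.9415 ≈ 0.0052252 m.
At 66.62°: 5e-08° × 111000 × cos 66.62° = 5e-08 × 111000 × 0.3968 ≈ 0.0022024 m.
Difference: 0.0052252 − 0.0022024 = 0.0030228 m.
That is 0.00302277 m = 0.30228 cm.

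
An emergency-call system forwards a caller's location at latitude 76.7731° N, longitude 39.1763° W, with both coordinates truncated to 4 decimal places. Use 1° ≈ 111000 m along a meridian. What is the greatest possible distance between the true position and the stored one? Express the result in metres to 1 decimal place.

11.4 metres

Truncating at 4 decimal places can drop up to a full unit in the last place, so each coordinate may be off by as much as 0.0001°.
Latitude error → 0.0001 × 111000 = 11.1 m along the meridian.
East–west component at 76.7731°: 0.0001° × 111000 × cos 76.7731° ≈ 0.0001 × 25397.7 ≈ 2.53977 m.
Combining orthogonally: (11.1² + 2.53977²)^½ ≈ 11.3869 m.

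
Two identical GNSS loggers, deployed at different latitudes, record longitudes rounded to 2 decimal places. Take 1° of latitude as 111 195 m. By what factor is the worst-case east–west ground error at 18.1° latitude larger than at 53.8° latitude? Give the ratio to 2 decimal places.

Rounding to 2 decimal places leaves the longitude within ±0.005° of the true value.
At 18.1°: 0.005° × 111195 × cos 18.1° = 0.005 × 111195 × 0.9505 ≈ 528.46 m.
Error at 53.8° = 0.005° × 111195 × cos 53.8° ≈ 555.98 × 0.5906 = 328.36 m.
The ratio reduces to cos 18.1° / cos 53.8° = 0.9505/0.5906 ≈ 1.6094.

1.61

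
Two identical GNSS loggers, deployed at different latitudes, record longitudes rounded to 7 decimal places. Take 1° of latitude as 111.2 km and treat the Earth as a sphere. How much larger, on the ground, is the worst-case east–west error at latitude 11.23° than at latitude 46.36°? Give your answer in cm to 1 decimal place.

0.2 cm

Rounding to 7 decimal places leaves the longitude within ±5e-08° of the true value.
At 11.23°: 5e-08° × 111200 × cos 11.23° = 5e-08 × 111200 × 0.9809 ≈ 0.0054535 m.
Error at 46.36° = 5e-08° × 111200 × cos 46.36° ≈ 0.00556 × 0.6901 = 0.0038371 m.
Difference: 0.0054535 − 0.0038371 = 0.0016164 m.
That is 0.00161645 m = 0.16164 cm.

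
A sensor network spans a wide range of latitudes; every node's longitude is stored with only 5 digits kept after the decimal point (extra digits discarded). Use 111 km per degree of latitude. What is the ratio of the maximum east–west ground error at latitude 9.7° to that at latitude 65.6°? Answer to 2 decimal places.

Truncating at 5 decimal places can drop up to a full unit in the last place, so the longitude may be off by as much as 1e-05°.
At 9.7°: 1e-05° × 111000 × cos 9.7° = 1e-05 × 111000 × 0.9857 ≈ 1.0941 m.
Error at 65.6° = 1e-05° × 111000 × cos 65.6° ≈ 1.11 × 0.4131 = 0.45855 m.
The ratio reduces to cos 9.7° / cos 65.6° = 0.9857/0.4131 ≈ 2.3861.

2.39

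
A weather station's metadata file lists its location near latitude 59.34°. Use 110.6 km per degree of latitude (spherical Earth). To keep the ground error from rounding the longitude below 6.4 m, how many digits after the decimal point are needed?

At 59.34° one degree of longitude covers 110600 × cos 59.34° ≈ 110600 × 0.5099 ≈ 56399.6 m.
N decimal places → at most half a unit in the last place, 0.5 × 10⁻ᴺ° = 56399.6/2 × 10⁻ᴺ m.
Need 0.5 × 56399.6 × 10⁻ᴺ ≤ 6.4 → 10⁻ᴺ ≤ 2.270e-04, so N ≥ 3.64.
At 3 places the error can reach 28.2 m, but 4 places keeps it to 2.82 m.

4 decimal places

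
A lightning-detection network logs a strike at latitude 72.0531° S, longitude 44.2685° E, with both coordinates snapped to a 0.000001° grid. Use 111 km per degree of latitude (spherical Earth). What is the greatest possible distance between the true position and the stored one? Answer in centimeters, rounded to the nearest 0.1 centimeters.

With a 0.000001° grid the true value lies within half a step, ±0.000001°/2 = ±5e-07°, of the stored one.
N–S: 5e-07° × 111000 m/° = 0.0555 m.
Longitude error → 5e-07 × 111000 × cos 72.0531° = 5e-07 × 111000 × 0.3081 ≈ 0.0171015 m.
Combining orthogonally: (0.0555² + 0.0171015²)^½ ≈ 0.0580751 m.
That is 0.0580751 m = 5.8075 cm.

5.8 centimeters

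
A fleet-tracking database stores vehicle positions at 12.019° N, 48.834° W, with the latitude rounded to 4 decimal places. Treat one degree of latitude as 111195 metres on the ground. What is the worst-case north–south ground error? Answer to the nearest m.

6 m

Rounding to 4 decimal places leaves the latitude within ±5e-05° of the true value.
So the N–S error is at most 5e-05 × 111195 = 5.55975 m.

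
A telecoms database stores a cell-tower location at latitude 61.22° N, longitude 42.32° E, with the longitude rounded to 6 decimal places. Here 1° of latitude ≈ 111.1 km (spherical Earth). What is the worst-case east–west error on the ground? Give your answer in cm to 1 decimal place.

Rounding to 6 decimal places leaves the longitude within ±5e-07° of the true value.
Parallels shrink by cos φ, so at 61.22° a degree of longitude is 111100 × 0.4814 ≈ 53488.8 m.
East–west error: 5e-07° × 53488.8 m/° ≈ 0.0267444 m.
That is 0.0267444 m = 2.6744 cm.

2.7 cm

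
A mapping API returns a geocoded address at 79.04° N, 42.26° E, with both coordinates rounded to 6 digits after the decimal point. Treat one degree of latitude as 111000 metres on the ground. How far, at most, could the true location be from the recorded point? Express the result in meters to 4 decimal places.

Rounding to 6 decimal places leaves each coordinate within ±5e-07° of the true value.
Latitude error → 5e-07 × 111000 = 0.0555 m along the meridian.
East–west component at 79.04°: 5e-07° × 111000 × cos 79.04° ≈ 5e-07 × 21103.7 ≈ 0.0105519 m.
Combining orthogonally: (0.0555² + 0.0105519²)^½ ≈ 0.0564942 m.

0.0565 meters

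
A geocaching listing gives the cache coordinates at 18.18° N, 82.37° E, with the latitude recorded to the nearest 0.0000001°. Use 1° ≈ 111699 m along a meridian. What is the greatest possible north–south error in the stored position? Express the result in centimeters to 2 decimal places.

0.56 centimeters

Rounding to 7 decimal places leaves the latitude within ±5e-08° of the true value.
So the N–S error is at most 5e-08 × 111699 = 0.00558495 m.
That is 0.00558495 m = 0.55849 cm.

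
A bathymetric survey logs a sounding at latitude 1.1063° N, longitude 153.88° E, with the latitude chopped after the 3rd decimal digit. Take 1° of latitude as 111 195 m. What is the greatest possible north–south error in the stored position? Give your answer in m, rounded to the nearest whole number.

Truncating at 3 decimal places can drop up to a full unit in the last place, so the latitude may be off by as much as 0.001°.
Along the meridian that is 0.001° × 111195 m/° = 111.195 m.

111 m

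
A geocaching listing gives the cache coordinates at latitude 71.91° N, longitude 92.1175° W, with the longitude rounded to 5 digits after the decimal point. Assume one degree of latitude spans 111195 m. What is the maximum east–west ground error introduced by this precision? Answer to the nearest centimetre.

Rounding to 5 decimal places leaves the longitude within ±5e-06° of the true value.
Parallels shrink by cos φ, so at 71.91° a degree of longitude is 111195 × 0.3105 ≈ 34527.2 m.
East–west error: 5e-06° × 34527.2 m/° ≈ 0.172636 m.
That is 0.172636 m = 17.264 cm.

17 centimetres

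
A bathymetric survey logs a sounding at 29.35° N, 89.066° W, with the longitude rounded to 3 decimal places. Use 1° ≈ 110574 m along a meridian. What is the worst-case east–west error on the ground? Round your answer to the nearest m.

48 m

Rounding to 3 decimal places leaves the longitude within ±0.0005° of the true value.
At latitude 29.35° a degree of longitude spans 110574 m × cos 29.35° = 110574 × 0.8716 ≈ 96380.9 m.
So at most 0.0005° × 96380.9 ≈ 48.1905 m east–west.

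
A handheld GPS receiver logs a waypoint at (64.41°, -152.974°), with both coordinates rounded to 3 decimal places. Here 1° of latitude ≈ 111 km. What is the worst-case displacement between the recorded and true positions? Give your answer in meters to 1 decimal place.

Rounding to 3 decimal places leaves each coordinate within ±0.0005° of the true value.
North–south component: 0.0005° × 111000 = 55.5 m.
E–W at 64.41°: 0.0005° × 111000 × cos 64.41° = 0.0005 × 111000 × 0.4319 ≈ 23.972 m.
Worst case both components are at the extreme and orthogonal: √(55.5² + 23.972²) ≈ 60.4558 m.

60.5 meters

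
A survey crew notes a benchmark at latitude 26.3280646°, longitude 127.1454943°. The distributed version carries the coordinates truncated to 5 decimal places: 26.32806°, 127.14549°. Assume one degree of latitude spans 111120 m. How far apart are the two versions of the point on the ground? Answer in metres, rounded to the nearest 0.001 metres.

0.667 metres

Δlat = 26.3280646 − 26.32806 = +0.0000046°; Δlon = 127.1454943 − 127.14549 = +0.0000043°.
North–south shift: 0.0000046 × 111120 = 0.511152 m.
E–W at 26.3281°: 0.0000043° × 111120 × cos 26.3281° = 0.0000043 × 111120 × 0.8963 ≈ 0.428252 m.
Combined displacement = (0.511152² + 0.428252²)^½ ≈ 0.66684 m.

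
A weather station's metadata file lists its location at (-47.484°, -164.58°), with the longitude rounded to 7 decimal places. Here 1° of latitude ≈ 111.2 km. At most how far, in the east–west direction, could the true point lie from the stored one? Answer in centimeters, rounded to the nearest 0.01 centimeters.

Rounding to 7 decimal places leaves the longitude within ±5e-08° of the true value.
One degree of longitude at 47.484° is 111200 × cos 47.484° ≈ 111200 × 0.6758 = 75148.5 m.
East–west error: 5e-08° × 75148.5 m/° ≈ 0.00375743 m.
That is 0.00375743 m = 0.37574 cm.

0.38 centimeters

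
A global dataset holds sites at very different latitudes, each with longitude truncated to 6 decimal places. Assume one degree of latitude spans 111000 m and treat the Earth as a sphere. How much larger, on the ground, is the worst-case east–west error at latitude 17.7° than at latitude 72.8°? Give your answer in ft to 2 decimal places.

0.24 ft

Truncating at 6 decimal places can drop up to a full unit in the last place, so the longitude may be off by as much as 1e-06°.
At 17.7°: 1e-06° × 111000 × cos 17.7° = 1e-06 × 111000 × 0.9527 ≈ 0.10575 m.
Error at 72.8° = 1e-06° × 111000 × cos 72.8° ≈ 0.111 × 0.2957 = 0.032824 m.
So the lower-latitude error exceeds the higher by 0.10575 − 0.032824 = 0.072922 m.
In feet: 0.0729218 m ÷ 0.3048 ≈ 0.23924 ft.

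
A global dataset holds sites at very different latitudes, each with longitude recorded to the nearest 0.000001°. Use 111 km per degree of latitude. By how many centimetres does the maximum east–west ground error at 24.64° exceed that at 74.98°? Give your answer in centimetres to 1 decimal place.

3.6 centimetres

Rounding to 6 decimal places leaves the longitude within ±5e-07° of the true value.
Error at 24.64° = 5e-07° × 111000 × cos 24.64° ≈ 0.0555 × 0.9089 = 0.050446 m.
Error at 74.98° = 5e-07° × 111000 × cos 74.98° ≈ 0.0555 × 0.2592 = 0.014383 m.
So the lower-latitude error exceeds the higher by 0.050446 − 0.014383 = 0.036063 m.
That is 0.0360633 m = 3.6063 cm.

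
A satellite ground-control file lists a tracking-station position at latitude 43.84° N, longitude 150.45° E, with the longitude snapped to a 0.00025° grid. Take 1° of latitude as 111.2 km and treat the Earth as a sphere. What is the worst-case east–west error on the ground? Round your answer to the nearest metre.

With a 0.00025° grid the true value lies within half a step, ±0.00025°/2 = ±0.000125°, of the stored one.
Parallels shrink by cos φ, so at 43.84° a degree of longitude is 111200 × 0.7213 ≈ 80206 m.
Maximum E–W displacement: 0.000125 × 80206 = 10.0257 m.

10 metres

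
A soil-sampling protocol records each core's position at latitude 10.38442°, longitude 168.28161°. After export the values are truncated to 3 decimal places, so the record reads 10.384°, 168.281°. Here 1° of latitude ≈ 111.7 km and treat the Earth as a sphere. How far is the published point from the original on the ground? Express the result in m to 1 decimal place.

81.8 m

Δlat = 10.38442 − 10.384 = +0.00042°; Δlon = 168.28161 − 168.281 = +0.00061°.
N–S: 0.00042° × 111700 m/° = 46.914 m.
East–west at this latitude: 0.00061° × 111700 × cos 10.384° ≈ 0.00061 × 109871 = 67.021 m.
Distance: √(46.914² + 67.021²) ≈ 81.8092 m.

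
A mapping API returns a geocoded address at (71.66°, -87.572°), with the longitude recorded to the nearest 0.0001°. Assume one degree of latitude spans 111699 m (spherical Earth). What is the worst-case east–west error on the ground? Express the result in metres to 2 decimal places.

Rounding to 4 decimal places leaves the longitude within ±5e-05° of the true value.
At latitude 71.66° a degree of longitude spans 111699 m × cos 71.66° = 111699 × 0.3147 ≈ 35146.7 m.
East–west error: 5e-05° × 35146.7 m/° ≈ 1.75733 m.

1.76 metres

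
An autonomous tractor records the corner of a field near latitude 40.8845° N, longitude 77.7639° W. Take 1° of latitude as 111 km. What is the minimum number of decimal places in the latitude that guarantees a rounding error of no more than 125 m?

3 decimal places

One degree of latitude covers 111000 m.
N decimal places → at most half a unit in the last place, 0.5 × 10⁻ᴺ° = 111000/2 × 10⁻ᴺ m.
Setting 55500 × 10⁻ᴺ ≤ 125 gives 10ᴺ ≥ 444, i.e. N ≥ 2.65.
At 2 places the error can reach 555 m, but 3 places keeps it to 55.5 m.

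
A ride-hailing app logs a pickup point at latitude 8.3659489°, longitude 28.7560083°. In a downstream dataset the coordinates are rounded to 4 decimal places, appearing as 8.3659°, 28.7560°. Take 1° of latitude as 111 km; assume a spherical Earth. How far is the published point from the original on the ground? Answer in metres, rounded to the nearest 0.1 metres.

The latitude changed by +0.0000489° and the longitude by +0.0000083°.
N–S: 0.0000489° × 111000 m/° = 5.4279 m.
E–W at 8.3659°: 0.0000083° × 111000 × cos 8.3659° = 0.0000083 × 111000 × 0.9894 ≈ 0.911497 m.
Hypotenuse of the two orthogonal shifts: √(5.4279² + 0.911497²) = 5.5039 m.

5.5 metres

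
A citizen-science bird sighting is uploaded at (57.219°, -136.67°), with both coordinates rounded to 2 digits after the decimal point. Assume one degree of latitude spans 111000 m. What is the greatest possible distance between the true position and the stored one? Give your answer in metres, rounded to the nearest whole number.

631 metres

Rounding to 2 decimal places leaves each coordinate within ±0.005° of the true value.
N–S: 0.005° × 111000 m/° = 555 m.
E–W at 57.219°: 0.005° × 111000 × cos 57.219° = 0.005 × 111000 × 0.5414 ≈ 300.493 m.
The two errors are perpendicular, so the maximum displacement is √(555² + 300.493²) ≈ 631.127 m.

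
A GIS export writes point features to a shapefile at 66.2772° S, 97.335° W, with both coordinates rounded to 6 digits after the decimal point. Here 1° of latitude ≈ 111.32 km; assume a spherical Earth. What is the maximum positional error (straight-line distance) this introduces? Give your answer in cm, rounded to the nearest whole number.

Rounding to 6 decimal places leaves each coordinate within ±5e-07° of the true value.
North–south component: 5e-07° × 111320 = 0.05566 m.
East–west component at 66.2772°: 5e-07° × 111320 × cos 66.2772° ≈ 5e-07 × 44785.4 ≈ 0.0223927 m.
The two errors are perpendicular, so the maximum displacement is √(0.05566² + 0.0223927²) ≈ 0.0599956 m.
That is 0.0599956 m = 5.9996 cm.

6 cm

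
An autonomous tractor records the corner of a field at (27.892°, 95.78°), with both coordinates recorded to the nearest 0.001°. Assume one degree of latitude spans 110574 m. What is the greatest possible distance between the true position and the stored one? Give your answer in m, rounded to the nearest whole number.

74 m

Rounding to 3 decimal places leaves each coordinate within ±0.0005° of the true value.
North–south component: 0.0005° × 110574 = 55.287 m.
East–west component at 27.892°: 0.0005° × 110574 × cos 27.892° ≈ 0.0005 × 97728.7 ≈ 48.8644 m.
Combining orthogonally: (55.287² + 48.8644²)^½ ≈ 73.786 m.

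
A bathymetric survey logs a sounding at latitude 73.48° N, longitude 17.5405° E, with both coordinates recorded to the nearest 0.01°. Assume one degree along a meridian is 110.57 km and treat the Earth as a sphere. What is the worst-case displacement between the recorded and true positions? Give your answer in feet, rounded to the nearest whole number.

1886 feet

Rounding to 2 decimal places leaves each coordinate within ±0.005° of the true value.
North–south component: 0.005° × 110570 = 552.85 m.
E–W at 73.48°: 0.005° × 110570 × cos 73.48° = 0.005 × 110570 × 0.2844 ≈ 157.203 m.
Worst case both components are at the extreme and orthogonal: √(552.85² + 157.203²) ≈ 574.766 m.
In feet: 574.766 m ÷ 0.3048 ≈ 1885.7 ft.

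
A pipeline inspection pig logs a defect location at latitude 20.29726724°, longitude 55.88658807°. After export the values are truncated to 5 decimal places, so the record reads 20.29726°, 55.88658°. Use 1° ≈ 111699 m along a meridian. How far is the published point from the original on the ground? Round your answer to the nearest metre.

Δlat = 20.29726724 − 20.29726 = +0.00000724°; Δlon = 55.88658807 − 55.88658 = +0.00000807°.
North–south shift: 0.00000724 × 111699 = 0.808701 m.
E–W at 20.2973°: 0.00000807° × 111699 × cos 20.2973° = 0.00000807 × 111699 × 0.9379 ≈ 0.845438 m.
Combined displacement = (0.808701² + 0.845438²)^½ ≈ 1.16994 m.

1 metres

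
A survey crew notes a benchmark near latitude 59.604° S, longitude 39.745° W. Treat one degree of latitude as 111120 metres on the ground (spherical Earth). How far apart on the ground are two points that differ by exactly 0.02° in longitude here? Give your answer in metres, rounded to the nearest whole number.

One degree of longitude here spans 111120 × cos 59.604° = 111120 × 0.5060 ≈ 56223.8 m; 0.02° of that is 1124.48 m.

1124 metres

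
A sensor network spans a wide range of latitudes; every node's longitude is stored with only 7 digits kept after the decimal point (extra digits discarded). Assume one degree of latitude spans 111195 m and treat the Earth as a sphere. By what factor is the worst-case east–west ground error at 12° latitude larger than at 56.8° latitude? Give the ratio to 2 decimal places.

Truncating at 7 decimal places can drop up to a full unit in the last place, so the longitude may be off by as much as 1e-07°.
Error at 12° = 1e-07° × 111195 × cos 12° ≈ 0.011119 × 0.9781 = 0.010877 m.
At 56.8°: 1e-07° × 111195 × cos 56.8° = 1e-07 × 111195 × 0.5476 ≈ 0.0060886 m.
The ratio reduces to cos 12° / cos 56.8° = 0.9781/0.5476 ≈ 1.7864.

1.79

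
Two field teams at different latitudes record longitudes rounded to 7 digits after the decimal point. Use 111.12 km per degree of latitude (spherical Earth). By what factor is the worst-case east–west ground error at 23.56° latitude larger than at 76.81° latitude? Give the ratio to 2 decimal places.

4.02

Rounding to 7 decimal places leaves the longitude within ±5e-08° of the true value.
Error at 23.56° = 5e-08° × 111120 × cos 23.56° ≈ 0.005556 × 0.9166 = 0.0050929 m.
At 76.81°: 5e-08° × 111120 × cos 76.81° = 5e-08 × 111120 × 0.2282 ≈ 0.0012678 m.
The ratio reduces to cos 23.56° / cos 76.81° = 0.9166/0.2282 ≈ 4.0172.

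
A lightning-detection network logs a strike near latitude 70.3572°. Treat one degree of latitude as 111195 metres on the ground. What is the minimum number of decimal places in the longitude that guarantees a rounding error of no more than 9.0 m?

4 decimal places

At 70.3572° one degree of longitude covers 111195 × cos 70.3572° ≈ 111195 × 0.3362 ≈ 37378.8 m.
N decimal places → at most half a unit in the last place, 0.5 × 10⁻ᴺ° = 37378.8/2 × 10⁻ᴺ m.
Need 0.5 × 37378.8 × 10⁻ᴺ ≤ 9.0 → 10⁻ᴺ ≤ 4.816e-04, so N ≥ 3.32.
N = 3 would give 18.7 m (too coarse); N = 4 gives 1.87 m ≤ 9.0 m.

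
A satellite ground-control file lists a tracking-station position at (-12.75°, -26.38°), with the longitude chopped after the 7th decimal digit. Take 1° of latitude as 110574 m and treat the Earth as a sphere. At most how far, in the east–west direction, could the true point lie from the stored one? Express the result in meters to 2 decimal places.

Truncating at 7 decimal places can drop up to a full unit in the last place, so the longitude may be off by as much as 1e-07°.
One degree of longitude at 12.75° is 110574 × cos 12.75° ≈ 110574 × 0.9753 = 107848 m.
East–west error: 1e-07° × 107848 m/° ≈ 0.0107848 m.

0.01 meters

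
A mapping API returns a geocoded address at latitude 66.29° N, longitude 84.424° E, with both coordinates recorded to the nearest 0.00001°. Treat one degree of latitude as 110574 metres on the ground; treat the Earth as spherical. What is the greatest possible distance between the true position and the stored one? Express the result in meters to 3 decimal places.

0.596 meters

Rounding to 5 decimal places leaves each coordinate within ±5e-06° of the true value.
Latitude error → 5e-06 × 110574 = 0.55287 m along the meridian.
E–W at 66.29°: 5e-06° × 110574 × cos 66.29° = 5e-06 × 110574 × 0.4021 ≈ 0.222313 m.
Worst case both components are at the extreme and orthogonal: √(0.55287² + 0.222313²) ≈ 0.595893 m.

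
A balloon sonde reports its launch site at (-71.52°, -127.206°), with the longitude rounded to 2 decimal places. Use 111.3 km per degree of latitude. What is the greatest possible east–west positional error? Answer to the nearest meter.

Rounding to 2 decimal places leaves the longitude within ±0.005° of the true value.
One degree of longitude at 71.52° is 111300 × cos 71.52° ≈ 111300 × 0.3170 = 35279.2 m.
East–west error: 0.005° × 35279.2 m/° ≈ 176.396 m.

176 meters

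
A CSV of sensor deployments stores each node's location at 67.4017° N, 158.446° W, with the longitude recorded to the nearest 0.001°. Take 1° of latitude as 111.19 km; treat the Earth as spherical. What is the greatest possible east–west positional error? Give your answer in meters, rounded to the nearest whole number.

21 meters

Rounding to 3 decimal places leaves the longitude within ±0.0005° of the true value.
At latitude 67.4017° a degree of longitude spans 111190 m × cos 67.4017° = 111190 × 0.3843 ≈ 42726.8 m.
So at most 0.0005° × 42726.8 ≈ 21.3634 m east–west.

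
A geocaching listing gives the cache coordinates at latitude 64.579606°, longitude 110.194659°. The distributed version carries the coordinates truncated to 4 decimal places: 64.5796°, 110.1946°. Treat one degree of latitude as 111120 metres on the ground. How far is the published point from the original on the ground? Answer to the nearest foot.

9 feet

The latitude changed by +0.000006° and the longitude by +0.000059°.
North–south shift: 0.000006 × 111120 = 0.66672 m.
East–west at this latitude: 0.000059° × 111120 × cos 64.5796° ≈ 0.000059 × 47699 = 2.81424 m.
Combined displacement = (0.66672² + 2.81424²)^½ ≈ 2.89214 m.
Converting: 2.89214 m × 3.2808 ft/m ≈ 9.4886 ft.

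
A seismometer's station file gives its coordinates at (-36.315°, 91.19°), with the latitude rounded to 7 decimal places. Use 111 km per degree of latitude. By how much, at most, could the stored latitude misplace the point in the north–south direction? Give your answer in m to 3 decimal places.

0.006 m

Rounding to 7 decimal places leaves the latitude within ±5e-08° of the true value.
Along the meridian that is 5e-08° × 111000 m/° = 0.00555 m.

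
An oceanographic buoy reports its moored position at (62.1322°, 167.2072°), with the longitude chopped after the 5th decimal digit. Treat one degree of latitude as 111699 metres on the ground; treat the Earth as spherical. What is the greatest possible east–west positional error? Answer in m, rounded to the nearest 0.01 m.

0.52 m

Truncating at 5 decimal places can drop up to a full unit in the last place, so the longitude may be off by as much as 1e-05°.
One degree of longitude at 62.1322° is 111699 × cos 62.1322° ≈ 111699 × 0.4674 = 52211.8 m.
So at most 1e-05° × 52211.8 ≈ 0.522118 m east–west.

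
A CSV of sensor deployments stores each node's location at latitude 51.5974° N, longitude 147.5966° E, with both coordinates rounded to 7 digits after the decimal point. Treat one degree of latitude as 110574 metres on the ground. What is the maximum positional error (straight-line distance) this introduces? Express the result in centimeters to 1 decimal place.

0.7 centimeters

Rounding to 7 decimal places leaves each coordinate within ±5e-08° of the true value.
N–S: 5e-08° × 110574 m/° = 0.0055287 m.
E–W at 51.5974°: 5e-08° × 110574 × cos 51.5974° = 5e-08 × 110574 × 0.6212 ≈ 0.00343434 m.
Combining orthogonally: (0.0055287² + 0.00343434²)^½ ≈ 0.00650855 m.
That is 0.00650855 m = 0.65085 cm.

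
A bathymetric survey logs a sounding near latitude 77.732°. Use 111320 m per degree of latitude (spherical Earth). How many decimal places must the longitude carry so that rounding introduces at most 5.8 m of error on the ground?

4 decimal places

At 77.732° one degree of longitude covers 111320 × cos 77.732° ≈ 111320 × 0.2125 ≈ 23653.8 m.
Rounding to N decimal places gives at most 0.5 × 10⁻ᴺ degrees of error, i.e. 0.5 × 10⁻ᴺ × 23653.8 m.
Setting 11826.9 × 10⁻ᴺ ≤ 5.8 gives 10ᴺ ≥ 2039, i.e. N ≥ 3.31.
So 4 decimal places suffice (1.18 m); 3 would allow up to 11.8 m.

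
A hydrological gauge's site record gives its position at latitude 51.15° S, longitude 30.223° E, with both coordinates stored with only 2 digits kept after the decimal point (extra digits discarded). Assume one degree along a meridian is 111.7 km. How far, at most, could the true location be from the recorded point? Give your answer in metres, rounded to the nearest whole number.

1319 metres

Truncating at 2 decimal places can drop up to a full unit in the last place, so each coordinate may be off by as much as 0.01°.
N–S: 0.01° × 111700 m/° = 1117 m.
East–west component at 51.15°: 0.01° × 111700 × cos 51.15° ≈ 0.01 × 70067.6 ≈ 700.676 m.
Combining orthogonally: (1117² + 700.676²)^½ ≈ 1318.57 m.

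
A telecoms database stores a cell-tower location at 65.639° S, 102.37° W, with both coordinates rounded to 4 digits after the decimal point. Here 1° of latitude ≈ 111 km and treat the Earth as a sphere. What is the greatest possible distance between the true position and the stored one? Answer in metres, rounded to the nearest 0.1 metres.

6.0 metres

Rounding to 4 decimal places leaves each coordinate within ±5e-05° of the true value.
North–south component: 5e-05° × 111000 = 5.55 m.
E–W at 65.639°: 5e-05° × 111000 × cos 65.639° = 5e-05 × 111000 × 0.4125 ≈ 2.28929 m.
The two errors are perpendicular, so the maximum displacement is √(5.55² + 2.28929²) ≈ 6.00361 m.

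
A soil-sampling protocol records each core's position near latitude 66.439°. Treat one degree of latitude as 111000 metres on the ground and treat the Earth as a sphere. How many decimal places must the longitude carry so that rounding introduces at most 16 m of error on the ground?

At 66.439° one degree of longitude covers 111000 × cos 66.439° ≈ 111000 × 0.3997 ≈ 44369.5 m.
Rounding to N decimal places gives at most 0.5 × 10⁻ᴺ degrees of error, i.e. 0.5 × 10⁻ᴺ × 44369.5 m.
Need 0.5 × 44369.5 × 10⁻ᴺ ≤ 16 → 10⁻ᴺ ≤ 7.212e-04, so N ≥ 3.14.
So 4 decimal places suffice (2.22 m); 3 would allow up to 22.2 m.

4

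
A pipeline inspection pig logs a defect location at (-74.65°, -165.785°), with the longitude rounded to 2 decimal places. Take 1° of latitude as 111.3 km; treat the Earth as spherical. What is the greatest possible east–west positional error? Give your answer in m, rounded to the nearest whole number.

Rounding to 2 decimal places leaves the longitude within ±0.005° of the true value.
Parallels shrink by cos φ, so at 74.65° a degree of longitude is 111300 × 0.2647 ≈ 29462.7 m.
So at most 0.005° × 29462.7 ≈ 147.314 m east–west.

147 m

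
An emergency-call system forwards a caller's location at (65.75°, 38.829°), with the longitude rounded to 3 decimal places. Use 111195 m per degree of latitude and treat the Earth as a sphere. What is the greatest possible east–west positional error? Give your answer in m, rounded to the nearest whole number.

23 m

Rounding to 3 decimal places leaves the longitude within ±0.0005° of the true value.
Parallels shrink by cos φ, so at 65.75° a degree of longitude is 111195 × 0.4107 ≈ 45669.9 m.
So at most 0.0005° × 45669.9 ≈ 22.8349 m east–west.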